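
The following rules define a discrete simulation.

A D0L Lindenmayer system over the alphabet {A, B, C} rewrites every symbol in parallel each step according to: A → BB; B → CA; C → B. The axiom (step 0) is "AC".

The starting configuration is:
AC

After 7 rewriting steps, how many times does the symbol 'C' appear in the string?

0

gen 0: AC
gen 1: BBB
gen 2: CACACA
gen 3: BBBBBBBBB
gen 4: CACACACACACACACACA
gen 5: BBBBBBBBBBBBBBBBBBBBBBBBBBB
gen 6: CACACACACACACACACACACACACACACACACACACACACACACACACACACA
gen 7: BBBBBBBBBBBBBBBBBBBBBBBBBBBBBBBBBBBBBBBBBBBBBBBBBBBBBBBBBBBBBBBBBBBBBBBBBBBBBBBBB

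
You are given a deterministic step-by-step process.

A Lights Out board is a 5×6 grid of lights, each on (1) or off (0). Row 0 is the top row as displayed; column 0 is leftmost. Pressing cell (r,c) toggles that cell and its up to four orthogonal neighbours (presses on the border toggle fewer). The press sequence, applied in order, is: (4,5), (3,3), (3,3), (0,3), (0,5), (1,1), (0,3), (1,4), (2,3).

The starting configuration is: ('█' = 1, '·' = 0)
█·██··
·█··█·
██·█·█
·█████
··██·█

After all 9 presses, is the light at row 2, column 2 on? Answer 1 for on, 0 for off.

step 0: █·██··
·█··█·
██·█·█
·█████
··██·█
step 1: █·██··
·█··█·
██·█·█
·████·
··███·
step 2: █·██··
·█··█·
██···█
·█····
··█·█·
step 3: █·██··
·█··█·
██·█·█
·████·
··███·
step 4: █···█·
·█·██·
██·█·█
·████·
··███·
step 5: █····█
·█·███
██·█·█
·████·
··███·
step 6: ██···█
█·████
█··█·█
·████·
··███·
step 7: ██████
█·█·██
█··█·█
·████·
··███·
step 8: ████·█
█·██··
█··███
·████·
··███·
step 9: ████·█
█·█···
█·█··█
·██·█·
··███·

1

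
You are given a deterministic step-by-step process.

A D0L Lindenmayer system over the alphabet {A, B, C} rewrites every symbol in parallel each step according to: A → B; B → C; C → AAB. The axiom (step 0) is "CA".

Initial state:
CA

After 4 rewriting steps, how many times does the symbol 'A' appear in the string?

4

[0] CA
[1] AABB
[2] BBCC
[3] CCAABAAB
[4] AABAABBBCBBC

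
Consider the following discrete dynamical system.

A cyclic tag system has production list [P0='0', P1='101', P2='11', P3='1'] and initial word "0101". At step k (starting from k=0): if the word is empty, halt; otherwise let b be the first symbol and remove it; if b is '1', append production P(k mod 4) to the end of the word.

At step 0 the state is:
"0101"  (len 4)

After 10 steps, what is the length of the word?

5

t=0: "0101"  (len 4)
t=1: "101"  (len 3)
t=2: "01101"  (len 5)
t=3: "1101"  (len 4)
t=4: "1011"  (len 4)
t=5: "0110"  (len 4)
t=6: "110"  (len 3)
t=7: "1011"  (len 4)
t=8: "0111"  (len 4)
t=9: "111"  (len 3)
t=10: "11101"  (len 5)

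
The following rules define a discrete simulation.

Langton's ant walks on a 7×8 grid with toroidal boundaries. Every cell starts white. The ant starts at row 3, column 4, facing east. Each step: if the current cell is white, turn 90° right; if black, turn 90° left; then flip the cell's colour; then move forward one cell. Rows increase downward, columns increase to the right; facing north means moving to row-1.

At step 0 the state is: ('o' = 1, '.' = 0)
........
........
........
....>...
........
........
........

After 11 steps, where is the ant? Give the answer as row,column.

k=0  ........
........
........
....>...
........
........
........
k=1  ........
........
........
....o...
....v...
........
........
k=2  ........
........
........
....o...
...<o...
........
........
k=3  ........
........
........
...^o...
...oo...
........
........
k=4  ........
........
........
...o>...
...oo...
........
........
k=5  ........
........
....^...
...o....
...oo...
........
........
k=6  ........
........
....o>..
...o....
...oo...
........
........
k=7  ........
........
....oo..
...o.v..
...oo...
........
........
k=8  ........
........
....oo..
...o<o..
...oo...
........
........
k=9  ........
........
....^o..
...ooo..
...oo...
........
........
k=10  ........
........
...<.o..
...ooo..
...oo...
........
........
k=11  ........
...^....
...o.o..
...ooo..
...oo...
........
........

1,3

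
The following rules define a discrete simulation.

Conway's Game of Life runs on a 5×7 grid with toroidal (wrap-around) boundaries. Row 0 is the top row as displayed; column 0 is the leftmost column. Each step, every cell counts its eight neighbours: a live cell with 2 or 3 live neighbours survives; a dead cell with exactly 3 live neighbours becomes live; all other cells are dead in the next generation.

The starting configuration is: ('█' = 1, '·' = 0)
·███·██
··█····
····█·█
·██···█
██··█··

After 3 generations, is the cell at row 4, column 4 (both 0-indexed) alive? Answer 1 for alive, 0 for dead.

k=0  ·███·██
··█····
····█·█
·██···█
██··█··
k=1  ···████
███·█·█
████·█·
·███··█
····█··
k=2  ·██···█
·······
·····█·
·····██
█·····█
k=3  ·█····█
·······
·····██
█····█·
·█·····

0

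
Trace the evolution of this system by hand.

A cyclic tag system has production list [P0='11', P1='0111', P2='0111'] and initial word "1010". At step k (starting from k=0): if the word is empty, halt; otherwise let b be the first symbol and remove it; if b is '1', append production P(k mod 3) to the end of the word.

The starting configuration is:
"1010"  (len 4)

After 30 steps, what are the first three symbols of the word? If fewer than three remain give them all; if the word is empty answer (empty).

111

gen 0: "1010"  (len 4)
gen 1: "01011"  (len 5)
gen 2: "1011"  (len 4)
gen 3: "0110111"  (len 7)
gen 4: "110111"  (len 6)
gen 5: "101110111"  (len 9)
gen 6: "011101110111"  (len 12)
gen 7: "11101110111"  (len 11)
gen 8: "11011101110111"  (len 14)
gen 9: "10111011101110111"  (len 17)
gen 10: "011101110111011111"  (len 18)
gen 11: "11101110111011111"  (len 17)
gen 12: "11011101110111110111"  (len 20)
gen 13: "101110111011111011111"  (len 21)
gen 14: "011101110111110111110111"  (len 24)
gen 15: "11101110111110111110111"  (len 23)
gen 16: "110111011111011111011111"  (len 24)
gen 17: "101110111110111110111110111"  (len 27)
gen 18: "011101111101111101111101110111"  (len 30)
gen 19: "11101111101111101111101110111"  (len 29)
gen 20: "11011111011111011111011101110111"  (len 32)
gen 21: "10111110111110111110111011101110111"  (len 35)
gen 22: "011111011111011111011101110111011111"  (len 36)
gen 23: "11111011111011111011101110111011111"  (len 35)
gen 24: "11110111110111110111011101110111110111"  (len 38)
gen 25: "111011111011111011101110111011111011111"  (len 39)
gen 26: "110111110111110111011101110111110111110111"  (len 42)
gen 27: "101111101111101110111011101111101111101110111"  (len 45)
gen 28: "0111110111110111011101110111110111110111011111"  (len 46)
gen 29: "111110111110111011101110111110111110111011111"  (len 45)
gen 30: "111101111101110111011101111101111101110111110111"  (len 48)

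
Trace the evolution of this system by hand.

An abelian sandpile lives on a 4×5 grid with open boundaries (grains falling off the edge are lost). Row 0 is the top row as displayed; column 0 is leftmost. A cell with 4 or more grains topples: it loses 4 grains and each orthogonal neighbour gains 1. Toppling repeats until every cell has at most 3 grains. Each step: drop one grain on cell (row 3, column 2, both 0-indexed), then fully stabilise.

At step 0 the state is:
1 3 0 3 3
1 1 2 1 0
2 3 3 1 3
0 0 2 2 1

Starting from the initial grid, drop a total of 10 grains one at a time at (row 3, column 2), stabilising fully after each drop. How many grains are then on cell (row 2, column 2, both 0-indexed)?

3

k=0  1 3 0 3 3
1 1 2 1 0
2 3 3 1 3
0 0 2 2 1
k=1  1 3 0 3 3
1 1 2 1 0
2 3 3 1 3
0 0 3 2 1
k=2  1 3 0 3 3
1 2 3 1 0
3 0 1 2 3
0 2 1 3 1
k=3  1 3 0 3 3
1 2 3 1 0
3 0 1 2 3
0 2 2 3 1
k=4  1 3 0 3 3
1 2 3 1 0
3 0 1 2 3
0 2 3 3 1
k=5  1 3 0 3 3
1 2 3 1 0
3 0 2 3 3
0 3 1 0 2
k=6  1 3 0 3 3
1 2 3 1 0
3 0 2 3 3
0 3 2 0 2
k=7  1 3 0 3 3
1 2 3 1 0
3 0 2 3 3
0 3 3 0 2
k=8  1 3 0 3 3
1 2 3 1 0
3 1 3 3 3
1 0 1 1 2
k=9  1 3 0 3 3
1 2 3 1 0
3 1 3 3 3
1 0 2 1 2
k=10  1 3 0 3 3
1 2 3 1 0
3 1 3 3 3
1 0 3 1 2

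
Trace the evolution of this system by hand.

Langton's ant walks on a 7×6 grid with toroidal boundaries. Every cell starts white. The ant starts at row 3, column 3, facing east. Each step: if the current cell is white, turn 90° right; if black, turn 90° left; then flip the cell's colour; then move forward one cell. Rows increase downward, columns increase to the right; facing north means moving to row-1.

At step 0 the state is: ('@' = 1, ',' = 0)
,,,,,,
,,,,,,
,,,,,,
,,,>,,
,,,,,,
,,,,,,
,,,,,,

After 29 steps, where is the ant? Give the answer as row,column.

k=0  ,,,,,,
,,,,,,
,,,,,,
,,,>,,
,,,,,,
,,,,,,
,,,,,,
k=1  ,,,,,,
,,,,,,
,,,,,,
,,,@,,
,,,v,,
,,,,,,
,,,,,,
k=2  ,,,,,,
,,,,,,
,,,,,,
,,,@,,
,,<@,,
,,,,,,
,,,,,,
k=3  ,,,,,,
,,,,,,
,,,,,,
,,^@,,
,,@@,,
,,,,,,
,,,,,,
k=4  ,,,,,,
,,,,,,
,,,,,,
,,@>,,
,,@@,,
,,,,,,
,,,,,,
k=5  ,,,,,,
,,,,,,
,,,^,,
,,@,,,
,,@@,,
,,,,,,
,,,,,,
k=6  ,,,,,,
,,,,,,
,,,@>,
,,@,,,
,,@@,,
,,,,,,
,,,,,,
k=7  ,,,,,,
,,,,,,
,,,@@,
,,@,v,
,,@@,,
,,,,,,
,,,,,,
k=8  ,,,,,,
,,,,,,
,,,@@,
,,@<@,
,,@@,,
,,,,,,
,,,,,,
k=9  ,,,,,,
,,,,,,
,,,^@,
,,@@@,
,,@@,,
,,,,,,
,,,,,,
k=10  ,,,,,,
,,,,,,
,,<,@,
,,@@@,
,,@@,,
,,,,,,
,,,,,,
k=11  ,,,,,,
,,^,,,
,,@,@,
,,@@@,
,,@@,,
,,,,,,
,,,,,,
k=12  ,,,,,,
,,@>,,
,,@,@,
,,@@@,
,,@@,,
,,,,,,
,,,,,,
k=13  ,,,,,,
,,@@,,
,,@v@,
,,@@@,
,,@@,,
,,,,,,
,,,,,,
k=14  ,,,,,,
,,@@,,
,,<@@,
,,@@@,
,,@@,,
,,,,,,
,,,,,,
k=15  ,,,,,,
,,@@,,
,,,@@,
,,v@@,
,,@@,,
,,,,,,
,,,,,,
k=16  ,,,,,,
,,@@,,
,,,@@,
,,,>@,
,,@@,,
,,,,,,
,,,,,,
k=17  ,,,,,,
,,@@,,
,,,^@,
,,,,@,
,,@@,,
,,,,,,
,,,,,,
k=18  ,,,,,,
,,@@,,
,,<,@,
,,,,@,
,,@@,,
,,,,,,
,,,,,,
k=19  ,,,,,,
,,^@,,
,,@,@,
,,,,@,
,,@@,,
,,,,,,
,,,,,,
k=20  ,,,,,,
,<,@,,
,,@,@,
,,,,@,
,,@@,,
,,,,,,
,,,,,,
k=21  ,^,,,,
,@,@,,
,,@,@,
,,,,@,
,,@@,,
,,,,,,
,,,,,,
k=22  ,@>,,,
,@,@,,
,,@,@,
,,,,@,
,,@@,,
,,,,,,
,,,,,,
k=23  ,@@,,,
,@v@,,
,,@,@,
,,,,@,
,,@@,,
,,,,,,
,,,,,,
k=24  ,@@,,,
,<@@,,
,,@,@,
,,,,@,
,,@@,,
,,,,,,
,,,,,,
k=25  ,@@,,,
,,@@,,
,v@,@,
,,,,@,
,,@@,,
,,,,,,
,,,,,,
k=26  ,@@,,,
,,@@,,
<@@,@,
,,,,@,
,,@@,,
,,,,,,
,,,,,,
k=27  ,@@,,,
^,@@,,
@@@,@,
,,,,@,
,,@@,,
,,,,,,
,,,,,,
k=28  ,@@,,,
@>@@,,
@@@,@,
,,,,@,
,,@@,,
,,,,,,
,,,,,,
k=29  ,@@,,,
@@@@,,
@v@,@,
,,,,@,
,,@@,,
,,,,,,
,,,,,,

2,1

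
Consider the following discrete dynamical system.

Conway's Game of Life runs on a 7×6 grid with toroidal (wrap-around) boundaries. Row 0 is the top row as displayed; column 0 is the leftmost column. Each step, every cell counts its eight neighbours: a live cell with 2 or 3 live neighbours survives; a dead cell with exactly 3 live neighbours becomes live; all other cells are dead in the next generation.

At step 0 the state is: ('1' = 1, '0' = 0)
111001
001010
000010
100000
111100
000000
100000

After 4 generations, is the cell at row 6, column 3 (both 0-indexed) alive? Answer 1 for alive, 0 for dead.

1

step 0: 111001
001010
000010
100000
111100
000000
100000
step 1: 101101
101010
000101
101101
111000
101000
100001
step 2: 001100
101000
000000
000101
000000
001000
001110
step 3: 000010
011100
000000
000000
000000
001000
010010
step 4: 010010
001100
001000
000000
000000
000000
000100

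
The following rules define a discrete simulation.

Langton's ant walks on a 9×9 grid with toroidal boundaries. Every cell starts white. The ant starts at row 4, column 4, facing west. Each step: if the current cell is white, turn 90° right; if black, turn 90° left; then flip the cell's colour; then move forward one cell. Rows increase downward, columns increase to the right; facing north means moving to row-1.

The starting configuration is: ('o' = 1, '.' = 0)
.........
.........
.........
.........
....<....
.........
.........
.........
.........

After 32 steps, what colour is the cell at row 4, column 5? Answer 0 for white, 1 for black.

k=0  .........
.........
.........
.........
....<....
.........
.........
.........
.........
k=1  .........
.........
.........
....^....
....o....
.........
.........
.........
.........
k=2  .........
.........
.........
....o>...
....o....
.........
.........
.........
.........
k=3  .........
.........
.........
....oo...
....ov...
.........
.........
.........
.........
k=4  .........
.........
.........
....oo...
....<o...
.........
.........
.........
.........
k=5  .........
.........
.........
....oo...
.....o...
....v....
.........
.........
.........
k=6  .........
.........
.........
....oo...
.....o...
...<o....
.........
.........
.........
k=7  .........
.........
.........
....oo...
...^.o...
...oo....
.........
.........
.........
k=8  .........
.........
.........
....oo...
...o>o...
...oo....
.........
.........
.........
k=9  .........
.........
.........
....oo...
...ooo...
...ov....
.........
.........
.........
k=10  .........
.........
.........
....oo...
...ooo...
...o.>...
.........
.........
.........
k=11  .........
.........
.........
....oo...
...ooo...
...o.o...
.....v...
.........
.........
k=12  .........
.........
.........
....oo...
...ooo...
...o.o...
....<o...
.........
.........
k=13  .........
.........
.........
....oo...
...ooo...
...o^o...
....oo...
.........
.........
k=14  .........
.........
.........
....oo...
...ooo...
...oo>...
....oo...
.........
.........
k=15  .........
.........
.........
....oo...
...oo^...
...oo....
....oo...
.........
.........
k=16  .........
.........
.........
....oo...
...o<....
...oo....
....oo...
.........
.........
k=17  .........
.........
.........
....oo...
...o.....
...ov....
....oo...
.........
.........
k=18  .........
.........
.........
....oo...
...o.....
...o.>...
....oo...
.........
.........
k=19  .........
.........
.........
....oo...
...o.....
...o.o...
....ov...
.........
.........
k=20  .........
.........
.........
....oo...
...o.....
...o.o...
....o.>..
.........
.........
k=21  .........
.........
.........
....oo...
...o.....
...o.o...
....o.o..
......v..
.........
k=22  .........
.........
.........
....oo...
...o.....
...o.o...
....o.o..
.....<o..
.........
k=23  .........
.........
.........
....oo...
...o.....
...o.o...
....o^o..
.....oo..
.........
k=24  .........
.........
.........
....oo...
...o.....
...o.o...
....oo>..
.....oo..
.........
k=25  .........
.........
.........
....oo...
...o.....
...o.o^..
....oo...
.....oo..
.........
k=26  .........
.........
.........
....oo...
...o.....
...o.oo>.
....oo...
.....oo..
.........
k=27  .........
.........
.........
....oo...
...o.....
...o.ooo.
....oo.v.
.....oo..
.........
k=28  .........
.........
.........
....oo...
...o.....
...o.ooo.
....oo<o.
.....oo..
.........
k=29  .........
.........
.........
....oo...
...o.....
...o.o^o.
....oooo.
.....oo..
.........
k=30  .........
.........
.........
....oo...
...o.....
...o.<.o.
....oooo.
.....oo..
.........
k=31  .........
.........
.........
....oo...
...o.....
...o...o.
....ovoo.
.....oo..
.........
k=32  .........
.........
.........
....oo...
...o.....
...o...o.
....o.>o.
.....oo..
.........

0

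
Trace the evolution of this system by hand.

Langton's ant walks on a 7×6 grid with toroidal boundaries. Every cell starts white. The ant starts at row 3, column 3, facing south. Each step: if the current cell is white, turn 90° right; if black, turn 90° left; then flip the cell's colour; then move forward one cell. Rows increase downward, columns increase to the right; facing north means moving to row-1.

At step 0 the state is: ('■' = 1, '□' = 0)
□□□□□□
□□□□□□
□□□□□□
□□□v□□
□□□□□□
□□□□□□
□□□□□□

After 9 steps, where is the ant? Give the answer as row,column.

0) □□□□□□
□□□□□□
□□□□□□
□□□v□□
□□□□□□
□□□□□□
□□□□□□
1) □□□□□□
□□□□□□
□□□□□□
□□<■□□
□□□□□□
□□□□□□
□□□□□□
2) □□□□□□
□□□□□□
□□^□□□
□□■■□□
□□□□□□
□□□□□□
□□□□□□
3) □□□□□□
□□□□□□
□□■>□□
□□■■□□
□□□□□□
□□□□□□
□□□□□□
4) □□□□□□
□□□□□□
□□■■□□
□□■v□□
□□□□□□
□□□□□□
□□□□□□
5) □□□□□□
□□□□□□
□□■■□□
□□■□>□
□□□□□□
□□□□□□
□□□□□□
6) □□□□□□
□□□□□□
□□■■□□
□□■□■□
□□□□v□
□□□□□□
□□□□□□
7) □□□□□□
□□□□□□
□□■■□□
□□■□■□
□□□<■□
□□□□□□
□□□□□□
8) □□□□□□
□□□□□□
□□■■□□
□□■^■□
□□□■■□
□□□□□□
□□□□□□
9) □□□□□□
□□□□□□
□□■■□□
□□■■>□
□□□■■□
□□□□□□
□□□□□□

3,4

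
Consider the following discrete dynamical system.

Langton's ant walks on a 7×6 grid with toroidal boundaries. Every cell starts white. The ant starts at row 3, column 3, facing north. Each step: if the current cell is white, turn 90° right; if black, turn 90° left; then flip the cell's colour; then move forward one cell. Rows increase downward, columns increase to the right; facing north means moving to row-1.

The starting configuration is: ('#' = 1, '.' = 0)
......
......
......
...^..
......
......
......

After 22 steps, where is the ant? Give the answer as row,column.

gen 0: ......
......
......
...^..
......
......
......
gen 1: ......
......
......
...#>.
......
......
......
gen 2: ......
......
......
...##.
....v.
......
......
gen 3: ......
......
......
...##.
...<#.
......
......
gen 4: ......
......
......
...^#.
...##.
......
......
gen 5: ......
......
......
..<.#.
...##.
......
......
gen 6: ......
......
..^...
..#.#.
...##.
......
......
gen 7: ......
......
..#>..
..#.#.
...##.
......
......
gen 8: ......
......
..##..
..#v#.
...##.
......
......
gen 9: ......
......
..##..
..<##.
...##.
......
......
gen 10: ......
......
..##..
...##.
..v##.
......
......
gen 11: ......
......
..##..
...##.
.<###.
......
......
gen 12: ......
......
..##..
.^.##.
.####.
......
......
gen 13: ......
......
..##..
.#>##.
.####.
......
......
gen 14: ......
......
..##..
.####.
.#v##.
......
......
gen 15: ......
......
..##..
.####.
.#.>#.
......
......
gen 16: ......
......
..##..
.##^#.
.#..#.
......
......
gen 17: ......
......
..##..
.#<.#.
.#..#.
......
......
gen 18: ......
......
..##..
.#..#.
.#v.#.
......
......
gen 19: ......
......
..##..
.#..#.
.<#.#.
......
......
gen 20: ......
......
..##..
.#..#.
..#.#.
.v....
......
gen 21: ......
......
..##..
.#..#.
..#.#.
<#....
......
gen 22: ......
......
..##..
.#..#.
^.#.#.
##....
......

4,0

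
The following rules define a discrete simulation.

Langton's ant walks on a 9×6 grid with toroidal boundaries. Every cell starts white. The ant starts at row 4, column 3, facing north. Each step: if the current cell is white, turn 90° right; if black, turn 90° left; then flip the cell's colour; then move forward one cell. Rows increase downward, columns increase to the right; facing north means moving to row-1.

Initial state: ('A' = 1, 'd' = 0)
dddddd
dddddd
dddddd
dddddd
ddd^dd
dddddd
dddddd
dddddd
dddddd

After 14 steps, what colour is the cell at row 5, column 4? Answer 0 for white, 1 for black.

1

gen 0: dddddd
dddddd
dddddd
dddddd
ddd^dd
dddddd
dddddd
dddddd
dddddd
gen 1: dddddd
dddddd
dddddd
dddddd
dddA>d
dddddd
dddddd
dddddd
dddddd
gen 2: dddddd
dddddd
dddddd
dddddd
dddAAd
ddddvd
dddddd
dddddd
dddddd
gen 3: dddddd
dddddd
dddddd
dddddd
dddAAd
ddd<Ad
dddddd
dddddd
dddddd
gen 4: dddddd
dddddd
dddddd
dddddd
ddd^Ad
dddAAd
dddddd
dddddd
dddddd
gen 5: dddddd
dddddd
dddddd
dddddd
dd<dAd
dddAAd
dddddd
dddddd
dddddd
gen 6: dddddd
dddddd
dddddd
dd^ddd
ddAdAd
dddAAd
dddddd
dddddd
dddddd
gen 7: dddddd
dddddd
dddddd
ddA>dd
ddAdAd
dddAAd
dddddd
dddddd
dddddd
gen 8: dddddd
dddddd
dddddd
ddAAdd
ddAvAd
dddAAd
dddddd
dddddd
dddddd
gen 9: dddddd
dddddd
dddddd
ddAAdd
dd<AAd
dddAAd
dddddd
dddddd
dddddd
gen 10: dddddd
dddddd
dddddd
ddAAdd
dddAAd
ddvAAd
dddddd
dddddd
dddddd
gen 11: dddddd
dddddd
dddddd
ddAAdd
dddAAd
d<AAAd
dddddd
dddddd
dddddd
gen 12: dddddd
dddddd
dddddd
ddAAdd
d^dAAd
dAAAAd
dddddd
dddddd
dddddd
gen 13: dddddd
dddddd
dddddd
ddAAdd
dA>AAd
dAAAAd
dddddd
dddddd
dddddd
gen 14: dddddd
dddddd
dddddd
ddAAdd
dAAAAd
dAvAAd
dddddd
dddddd
dddddd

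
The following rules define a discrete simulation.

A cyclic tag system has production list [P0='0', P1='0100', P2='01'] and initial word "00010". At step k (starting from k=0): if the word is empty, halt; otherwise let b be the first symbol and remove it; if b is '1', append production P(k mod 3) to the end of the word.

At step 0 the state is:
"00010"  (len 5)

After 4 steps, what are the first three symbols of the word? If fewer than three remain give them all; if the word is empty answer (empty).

00

k=0  "00010"  (len 5)
k=1  "0010"  (len 4)
k=2  "010"  (len 3)
k=3  "10"  (len 2)
k=4  "00"  (len 2)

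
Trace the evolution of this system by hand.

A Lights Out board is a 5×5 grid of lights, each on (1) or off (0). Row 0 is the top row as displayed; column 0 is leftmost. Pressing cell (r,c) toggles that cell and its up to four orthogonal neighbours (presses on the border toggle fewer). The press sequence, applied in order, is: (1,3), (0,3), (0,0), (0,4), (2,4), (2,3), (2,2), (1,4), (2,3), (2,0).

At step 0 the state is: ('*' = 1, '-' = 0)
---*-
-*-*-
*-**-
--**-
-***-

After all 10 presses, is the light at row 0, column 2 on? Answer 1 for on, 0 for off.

1

k=0  ---*-
-*-*-
*-**-
--**-
-***-
k=1  -----
-**-*
*-*--
--**-
-***-
k=2  --***
-****
*-*--
--**-
-***-
k=3  *****
*****
*-*--
--**-
-***-
k=4  ***--
****-
*-*--
--**-
-***-
k=5  ***--
*****
*-***
--***
-***-
k=6  ***--
***-*
*----
--*-*
-***-
k=7  ***--
**--*
****-
----*
-***-
k=8  ***-*
**-*-
*****
----*
-***-
k=9  ***-*
**---
**---
---**
-***-
k=10  ***-*
-*---
-----
*--**
-***-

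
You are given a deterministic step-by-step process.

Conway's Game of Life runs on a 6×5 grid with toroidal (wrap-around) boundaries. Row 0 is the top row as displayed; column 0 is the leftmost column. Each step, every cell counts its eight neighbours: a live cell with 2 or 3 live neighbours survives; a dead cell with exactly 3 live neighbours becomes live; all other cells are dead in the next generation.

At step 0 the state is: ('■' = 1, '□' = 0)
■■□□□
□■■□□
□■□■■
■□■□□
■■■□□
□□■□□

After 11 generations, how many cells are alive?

5

t=0: ■■□□□
□■■□□
□■□■■
■□■□□
■■■□□
□□■□□
t=1: ■□□□□
□□□■■
□□□■■
□□□□□
■□■■□
□□■□□
t=2: □□□■■
■□□■□
□□□■■
□□■□□
□■■■□
□□■■■
t=3: ■□□□□
■□■□□
□□■■■
□■□□■
□■□□■
■■□□□
t=4: ■□□□■
■□■□□
□□■□■
□■□□■
□■■□■
□■□□■
t=5: □□□■■
■□□□□
□□■□■
□■□□■
□■■□■
□■■□■
t=6: □■■■■
■□□□□
□■□■■
□■□□■
□□□□■
□■□□■
t=7: □■■■■
□□□□□
□■■■■
□□■□■
□□□■■
□■□□■
t=8: □■■■■
□□□□□
■■■□■
□■□□□
□□■□■
□■□□□
t=9: ■■■■□
□□□□□
■■■□□
□□□□■
■■■□□
□■□□■
t=10: ■■■■■
□□□■■
■■□□□
□□□■■
□■■■■
□□□□■
t=11: □■■□□
□□□□□
■□■□□
□□□□□
□□■□□
□□□□□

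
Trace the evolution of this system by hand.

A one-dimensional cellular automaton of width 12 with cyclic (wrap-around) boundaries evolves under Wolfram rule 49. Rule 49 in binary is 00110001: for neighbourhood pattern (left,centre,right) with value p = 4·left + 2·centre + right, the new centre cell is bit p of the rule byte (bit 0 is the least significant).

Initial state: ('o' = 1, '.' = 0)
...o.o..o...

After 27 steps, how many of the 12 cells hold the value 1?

gen 0: ...o.o..o...
gen 1: oo..o.o..ooo
gen 2: ..o..o.o....
gen 3: o..o..o.oooo
gen 4: .o..o..o....
gen 5: ..o..o..oooo
gen 6: o..o..o.....
gen 7: .o..o..oooo.
gen 8: ..o..o.....o
gen 9: o..o..oooo..
gen 10: .o..o.....o.
gen 11: ..o..oooo..o
gen 12: o..o.....o..
gen 13: .o..oooo..o.
gen 14: ..o.....o..o
gen 15: o..oooo..o..
gen 16: .o.....o..o.
gen 17: ..oooo..o..o
gen 18: o.....o..o..
gen 19: .oooo..o..o.
gen 20: .....o..o..o
gen 21: oooo..o..o..
gen 22: ....o..o..o.
gen 23: ooo..o..o..o
gen 24: ...o..o..o..
gen 25: oo..o..o..oo
gen 26: ..o..o..o...
gen 27: o..o..o..ooo

6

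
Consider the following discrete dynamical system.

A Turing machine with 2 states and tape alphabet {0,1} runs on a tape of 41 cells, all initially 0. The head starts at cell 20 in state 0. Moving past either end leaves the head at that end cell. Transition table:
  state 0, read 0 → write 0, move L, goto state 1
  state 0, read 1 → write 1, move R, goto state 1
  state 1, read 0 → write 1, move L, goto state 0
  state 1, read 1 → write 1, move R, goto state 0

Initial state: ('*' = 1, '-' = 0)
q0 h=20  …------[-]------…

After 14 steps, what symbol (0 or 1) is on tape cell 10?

k=0  q0 h=20  …------[-]------…
k=1  q1 h=19  …------[-]------…
k=2  q0 h=18  …------[-]*-----…
k=3  q1 h=17  …------[-]-*----…
k=4  q0 h=16  …------[-]*-*---…
k=5  q1 h=15  …------[-]-*-*--…
k=6  q0 h=14  …------[-]*-*-*-…
k=7  q1 h=13  …------[-]-*-*-*…
k=8  q0 h=12  …------[-]*-*-*-…
k=9  q1 h=11  …------[-]-*-*-*…
k=10  q0 h=10  …------[-]*-*-*-…
k=11  q1 h= 9  …------[-]-*-*-*…
k=12  q0 h= 8  …------[-]*-*-*-…
k=13  q1 h= 7  …------[-]-*-*-*…
k=14  q0 h= 6  |------[-]*-*-*-…

0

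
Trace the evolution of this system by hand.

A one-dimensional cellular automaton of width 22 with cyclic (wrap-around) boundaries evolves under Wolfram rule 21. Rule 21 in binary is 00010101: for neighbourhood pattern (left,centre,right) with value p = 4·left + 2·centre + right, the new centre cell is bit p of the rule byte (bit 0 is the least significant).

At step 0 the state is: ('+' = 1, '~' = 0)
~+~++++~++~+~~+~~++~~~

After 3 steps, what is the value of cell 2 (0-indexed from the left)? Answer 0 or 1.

0

[0] ~+~++++~++~+~~+~~++~~~
[1] ~+~~~~~~~~~++~++~~~+++
[2] ~+++++++++~~~~~~++~~~~
[3] ~~~~~~~~~~+++++~~~++++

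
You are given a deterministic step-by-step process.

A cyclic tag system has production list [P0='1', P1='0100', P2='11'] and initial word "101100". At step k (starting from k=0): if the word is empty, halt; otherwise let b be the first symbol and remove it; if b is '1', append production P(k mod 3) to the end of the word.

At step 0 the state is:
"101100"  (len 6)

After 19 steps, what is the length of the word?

11

0) "101100"  (len 6)
1) "011001"  (len 6)
2) "11001"  (len 5)
3) "100111"  (len 6)
4) "001111"  (len 6)
5) "01111"  (len 5)
6) "1111"  (len 4)
7) "1111"  (len 4)
8) "1110100"  (len 7)
9) "11010011"  (len 8)
10) "10100111"  (len 8)
11) "01001110100"  (len 11)
12) "1001110100"  (len 10)
13) "0011101001"  (len 10)
14) "011101001"  (len 9)
15) "11101001"  (len 8)
16) "11010011"  (len 8)
17) "10100110100"  (len 11)
18) "010011010011"  (len 12)
19) "10011010011"  (len 11)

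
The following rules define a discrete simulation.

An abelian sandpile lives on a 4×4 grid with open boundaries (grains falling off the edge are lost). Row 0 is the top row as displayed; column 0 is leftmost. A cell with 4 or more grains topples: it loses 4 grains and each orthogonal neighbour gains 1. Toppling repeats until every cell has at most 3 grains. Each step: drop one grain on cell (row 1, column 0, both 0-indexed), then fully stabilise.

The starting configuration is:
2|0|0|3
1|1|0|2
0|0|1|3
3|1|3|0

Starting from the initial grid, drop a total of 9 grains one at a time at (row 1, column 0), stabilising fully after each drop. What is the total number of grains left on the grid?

0) 2|0|0|3
1|1|0|2
0|0|1|3
3|1|3|0
1) 2|0|0|3
2|1|0|2
0|0|1|3
3|1|3|0
2) 2|0|0|3
3|1|0|2
0|0|1|3
3|1|3|0
3) 3|0|0|3
0|2|0|2
1|0|1|3
3|1|3|0
4) 3|0|0|3
1|2|0|2
1|0|1|3
3|1|3|0
5) 3|0|0|3
2|2|0|2
1|0|1|3
3|1|3|0
6) 3|0|0|3
3|2|0|2
1|0|1|3
3|1|3|0
7) 0|1|0|3
1|3|0|2
2|0|1|3
3|1|3|0
8) 0|1|0|3
2|3|0|2
2|0|1|3
3|1|3|0
9) 0|1|0|3
3|3|0|2
2|0|1|3
3|1|3|0

25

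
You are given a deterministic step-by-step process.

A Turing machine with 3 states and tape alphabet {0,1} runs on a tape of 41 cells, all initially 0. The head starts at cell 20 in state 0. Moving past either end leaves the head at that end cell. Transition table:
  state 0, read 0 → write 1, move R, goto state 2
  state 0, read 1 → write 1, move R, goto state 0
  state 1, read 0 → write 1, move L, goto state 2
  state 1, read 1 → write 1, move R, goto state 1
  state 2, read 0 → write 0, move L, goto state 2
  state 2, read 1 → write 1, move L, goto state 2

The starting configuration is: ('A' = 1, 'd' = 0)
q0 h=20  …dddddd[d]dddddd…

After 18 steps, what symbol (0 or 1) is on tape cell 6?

0

0) q0 h=20  …dddddd[d]dddddd…
1) q2 h=21  …dddddA[d]dddddd…
2) q2 h=20  …dddddd[A]dddddd…
3) q2 h=19  …dddddd[d]Addddd…
4) q2 h=18  …dddddd[d]dAdddd…
5) q2 h=17  …dddddd[d]ddAddd…
6) q2 h=16  …dddddd[d]dddAdd…
7) q2 h=15  …dddddd[d]ddddAd…
8) q2 h=14  …dddddd[d]dddddA…
9) q2 h=13  …dddddd[d]dddddd…
10) q2 h=12  …dddddd[d]dddddd…
11) q2 h=11  …dddddd[d]dddddd…
12) q2 h=10  …dddddd[d]dddddd…
13) q2 h= 9  …dddddd[d]dddddd…
14) q2 h= 8  …dddddd[d]dddddd…
15) q2 h= 7  …dddddd[d]dddddd…
16) q2 h= 6  |dddddd[d]dddddd…
17) q2 h= 5  |ddddd[d]dddddd…
18) q2 h= 4  |dddd[d]dddddd…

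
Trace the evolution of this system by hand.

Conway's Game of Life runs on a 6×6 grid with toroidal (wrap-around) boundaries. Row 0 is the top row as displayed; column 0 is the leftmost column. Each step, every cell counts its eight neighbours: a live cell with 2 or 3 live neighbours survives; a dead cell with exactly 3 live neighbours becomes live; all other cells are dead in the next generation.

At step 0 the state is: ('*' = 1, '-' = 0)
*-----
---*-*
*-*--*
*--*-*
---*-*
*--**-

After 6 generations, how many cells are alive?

[0] *-----
---*-*
*-*--*
*--*-*
---*-*
*--**-
[1] *--*--
-*--**
-***--
-***--
--**--
*--**-
[2] ****--
-*--**
------
----*-
------
-*--**
[3] ---*--
-*-***
----**
------
----**
-*-***
[4] ------
*-**-*
*--*-*
------
*--*-*
*-**-*
[5] ------
****-*
****-*
------
****-*
****-*
[6] ------
---*-*
---*-*
------
---*-*
---*-*

8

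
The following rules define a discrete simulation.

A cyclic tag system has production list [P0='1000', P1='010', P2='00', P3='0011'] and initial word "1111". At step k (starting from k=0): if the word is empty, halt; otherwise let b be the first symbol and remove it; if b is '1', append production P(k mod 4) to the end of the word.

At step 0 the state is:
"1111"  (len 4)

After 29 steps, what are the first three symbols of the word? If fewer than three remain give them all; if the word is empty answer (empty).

k=0  "1111"  (len 4)
k=1  "1111000"  (len 7)
k=2  "111000010"  (len 9)
k=3  "1100001000"  (len 10)
k=4  "1000010000011"  (len 13)
k=5  "0000100000111000"  (len 16)
k=6  "000100000111000"  (len 15)
k=7  "00100000111000"  (len 14)
k=8  "0100000111000"  (len 13)
k=9  "100000111000"  (len 12)
k=10  "00000111000010"  (len 14)
k=11  "0000111000010"  (len 13)
k=12  "000111000010"  (len 12)
k=13  "00111000010"  (len 11)
k=14  "0111000010"  (len 10)
k=15  "111000010"  (len 9)
k=16  "110000100011"  (len 12)
k=17  "100001000111000"  (len 15)
k=18  "00001000111000010"  (len 17)
k=19  "0001000111000010"  (len 16)
k=20  "001000111000010"  (len 15)
k=21  "01000111000010"  (len 14)
k=22  "1000111000010"  (len 13)
k=23  "00011100001000"  (len 14)
k=24  "0011100001000"  (len 13)
k=25  "011100001000"  (len 12)
k=26  "11100001000"  (len 11)
k=27  "110000100000"  (len 12)
k=28  "100001000000011"  (len 15)
k=29  "000010000000111000"  (len 18)

000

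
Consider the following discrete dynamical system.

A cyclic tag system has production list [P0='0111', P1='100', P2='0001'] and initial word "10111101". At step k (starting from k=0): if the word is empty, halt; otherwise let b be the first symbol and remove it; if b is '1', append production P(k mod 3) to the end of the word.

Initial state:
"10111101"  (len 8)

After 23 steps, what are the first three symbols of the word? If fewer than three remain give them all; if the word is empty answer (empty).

step 0: "10111101"  (len 8)
step 1: "01111010111"  (len 11)
step 2: "1111010111"  (len 10)
step 3: "1110101110001"  (len 13)
step 4: "1101011100010111"  (len 16)
step 5: "101011100010111100"  (len 18)
step 6: "010111000101111000001"  (len 21)
step 7: "10111000101111000001"  (len 20)
step 8: "0111000101111000001100"  (len 22)
step 9: "111000101111000001100"  (len 21)
step 10: "110001011110000011000111"  (len 24)
step 11: "10001011110000011000111100"  (len 26)
step 12: "00010111100000110001111000001"  (len 29)
step 13: "0010111100000110001111000001"  (len 28)
step 14: "010111100000110001111000001"  (len 27)
step 15: "10111100000110001111000001"  (len 26)
step 16: "01111000001100011110000010111"  (len 29)
step 17: "1111000001100011110000010111"  (len 28)
step 18: "1110000011000111100000101110001"  (len 31)
step 19: "1100000110001111000001011100010111"  (len 34)
step 20: "100000110001111000001011100010111100"  (len 36)
step 21: "000001100011110000010111000101111000001"  (len 39)
step 22: "00001100011110000010111000101111000001"  (len 38)
step 23: "0001100011110000010111000101111000001"  (len 37)

000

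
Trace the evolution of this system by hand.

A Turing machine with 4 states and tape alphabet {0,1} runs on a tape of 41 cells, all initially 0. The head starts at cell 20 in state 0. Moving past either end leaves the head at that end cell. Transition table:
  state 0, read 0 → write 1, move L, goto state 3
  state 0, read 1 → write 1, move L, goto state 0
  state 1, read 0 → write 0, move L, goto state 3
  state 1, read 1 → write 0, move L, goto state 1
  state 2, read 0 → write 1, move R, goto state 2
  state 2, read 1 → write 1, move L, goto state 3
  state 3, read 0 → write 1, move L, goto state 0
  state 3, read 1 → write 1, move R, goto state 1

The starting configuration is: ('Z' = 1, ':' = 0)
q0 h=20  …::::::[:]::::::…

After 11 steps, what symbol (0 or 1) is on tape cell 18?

1

0) q0 h=20  …::::::[:]::::::…
1) q3 h=19  …::::::[:]Z:::::…
2) q0 h=18  …::::::[:]ZZ::::…
3) q3 h=17  …::::::[:]ZZZ:::…
4) q0 h=16  …::::::[:]ZZZZ::…
5) q3 h=15  …::::::[:]ZZZZZ:…
6) q0 h=14  …::::::[:]ZZZZZZ…
7) q3 h=13  …::::::[:]ZZZZZZ…
8) q0 h=12  …::::::[:]ZZZZZZ…
9) q3 h=11  …::::::[:]ZZZZZZ…
10) q0 h=10  …::::::[:]ZZZZZZ…
11) q3 h= 9  …::::::[:]ZZZZZZ…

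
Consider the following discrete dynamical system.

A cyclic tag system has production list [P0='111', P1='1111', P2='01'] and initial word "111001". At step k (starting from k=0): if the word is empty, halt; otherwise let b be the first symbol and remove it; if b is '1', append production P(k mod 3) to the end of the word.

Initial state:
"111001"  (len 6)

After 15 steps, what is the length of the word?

[0] "111001"  (len 6)
[1] "11001111"  (len 8)
[2] "10011111111"  (len 11)
[3] "001111111101"  (len 12)
[4] "01111111101"  (len 11)
[5] "1111111101"  (len 10)
[6] "11111110101"  (len 11)
[7] "1111110101111"  (len 13)
[8] "1111101011111111"  (len 16)
[9] "11110101111111101"  (len 17)
[10] "1110101111111101111"  (len 19)
[11] "1101011111111011111111"  (len 22)
[12] "10101111111101111111101"  (len 23)
[13] "0101111111101111111101111"  (len 25)
[14] "101111111101111111101111"  (len 24)
[15] "0111111110111111110111101"  (len 25)

25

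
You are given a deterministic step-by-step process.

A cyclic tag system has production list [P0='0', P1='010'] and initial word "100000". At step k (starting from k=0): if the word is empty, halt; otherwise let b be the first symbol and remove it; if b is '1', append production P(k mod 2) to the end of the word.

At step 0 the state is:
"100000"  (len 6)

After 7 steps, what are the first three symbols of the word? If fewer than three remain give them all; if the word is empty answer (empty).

t=0: "100000"  (len 6)
t=1: "000000"  (len 6)
t=2: "00000"  (len 5)
t=3: "0000"  (len 4)
t=4: "000"  (len 3)
t=5: "00"  (len 2)
t=6: "0"  (len 1)
t=7: (halted — word empty)

(empty)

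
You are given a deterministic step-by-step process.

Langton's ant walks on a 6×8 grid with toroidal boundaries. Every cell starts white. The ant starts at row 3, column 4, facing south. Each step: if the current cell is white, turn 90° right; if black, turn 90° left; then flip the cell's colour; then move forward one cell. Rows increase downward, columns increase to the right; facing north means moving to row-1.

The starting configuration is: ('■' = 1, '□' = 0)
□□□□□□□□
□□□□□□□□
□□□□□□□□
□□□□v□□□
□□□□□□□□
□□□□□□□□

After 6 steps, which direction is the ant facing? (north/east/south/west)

south

step 0: □□□□□□□□
□□□□□□□□
□□□□□□□□
□□□□v□□□
□□□□□□□□
□□□□□□□□
step 1: □□□□□□□□
□□□□□□□□
□□□□□□□□
□□□<■□□□
□□□□□□□□
□□□□□□□□
step 2: □□□□□□□□
□□□□□□□□
□□□^□□□□
□□□■■□□□
□□□□□□□□
□□□□□□□□
step 3: □□□□□□□□
□□□□□□□□
□□□■>□□□
□□□■■□□□
□□□□□□□□
□□□□□□□□
step 4: □□□□□□□□
□□□□□□□□
□□□■■□□□
□□□■v□□□
□□□□□□□□
□□□□□□□□
step 5: □□□□□□□□
□□□□□□□□
□□□■■□□□
□□□■□>□□
□□□□□□□□
□□□□□□□□
step 6: □□□□□□□□
□□□□□□□□
□□□■■□□□
□□□■□■□□
□□□□□v□□
□□□□□□□□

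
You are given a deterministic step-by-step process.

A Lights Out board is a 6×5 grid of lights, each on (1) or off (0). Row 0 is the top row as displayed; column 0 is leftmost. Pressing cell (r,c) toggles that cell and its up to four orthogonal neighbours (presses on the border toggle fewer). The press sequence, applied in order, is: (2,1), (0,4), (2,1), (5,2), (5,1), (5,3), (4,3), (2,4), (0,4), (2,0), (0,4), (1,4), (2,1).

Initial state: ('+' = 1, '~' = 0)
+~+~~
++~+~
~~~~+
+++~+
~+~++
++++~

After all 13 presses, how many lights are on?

0) +~+~~
++~+~
~~~~+
+++~+
~+~++
++++~
1) +~+~~
+~~+~
+++~+
+~+~+
~+~++
++++~
2) +~+++
+~~++
+++~+
+~+~+
~+~++
++++~
3) +~+++
++~++
~~~~+
+++~+
~+~++
++++~
4) +~+++
++~++
~~~~+
+++~+
~++++
+~~~~
5) +~+++
++~++
~~~~+
+++~+
~~+++
~++~~
6) +~+++
++~++
~~~~+
+++~+
~~+~+
~+~++
7) +~+++
++~++
~~~~+
+++++
~~~+~
~+~~+
8) +~+++
++~+~
~~~+~
++++~
~~~+~
~+~~+
9) +~+~~
++~++
~~~+~
++++~
~~~+~
~+~~+
10) +~+~~
~+~++
++~+~
~+++~
~~~+~
~+~~+
11) +~+++
~+~+~
++~+~
~+++~
~~~+~
~+~~+
12) +~++~
~+~~+
++~++
~+++~
~~~+~
~+~~+
13) +~++~
~~~~+
~~+++
~~++~
~~~+~
~+~~+

12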